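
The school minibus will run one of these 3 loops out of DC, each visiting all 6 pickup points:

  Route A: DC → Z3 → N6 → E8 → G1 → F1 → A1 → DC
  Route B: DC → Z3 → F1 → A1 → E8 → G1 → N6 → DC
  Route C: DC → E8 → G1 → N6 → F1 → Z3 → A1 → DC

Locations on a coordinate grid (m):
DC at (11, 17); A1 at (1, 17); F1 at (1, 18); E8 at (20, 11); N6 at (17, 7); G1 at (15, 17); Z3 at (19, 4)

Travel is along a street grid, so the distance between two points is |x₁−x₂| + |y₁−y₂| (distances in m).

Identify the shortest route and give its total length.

Route A: 21 + 5 + 7 + 11 + 15 + 1 + 10 = 70
Route B: 21 + 32 + 1 + 25 + 11 + 12 + 16 = 118
Route C: 15 + 11 + 12 + 27 + 32 + 31 + 10 = 138

Shortest is Route A, total 70 m.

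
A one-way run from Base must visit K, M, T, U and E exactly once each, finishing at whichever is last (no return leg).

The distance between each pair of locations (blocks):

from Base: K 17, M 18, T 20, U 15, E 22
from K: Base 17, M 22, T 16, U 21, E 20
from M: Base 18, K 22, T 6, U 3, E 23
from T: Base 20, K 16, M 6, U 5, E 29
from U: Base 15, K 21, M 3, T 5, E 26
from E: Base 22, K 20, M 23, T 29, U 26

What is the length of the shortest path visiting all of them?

There are 5! = 120 possible orderings.
Base→K→M→T→U→E: 17+22+6+5+26 = 76
Base→K→M→T→E→U: 17+22+6+29+26 = 100
Base→K→M→U→T→E: 17+22+3+5+29 = 76
Base→K→M→U→E→T: 17+22+3+26+29 = 97
Base→K→M→E→T→U: 17+22+23+29+5 = 96
Base→K→M→E→U→T: 17+22+23+26+5 = 93
Base→K→T→M→U→E: 17+16+6+3+26 = 68
Base→K→T→M→E→U: 17+16+6+23+26 = 88
Base→K→T→U→M→E: 17+16+5+3+23 = 64
Base→K→T→U→E→M: 17+16+5+26+23 = 87
Base→K→T→E→M→U: 17+16+29+23+3 = 88
Base→K→T→E→U→M: 17+16+29+26+3 = 91
Base→K→U→M→T→E: 17+21+3+6+29 = 76
Base→K→U→M→E→T: 17+21+3+23+29 = 93
… (106 more)
Base→U→M→T→K→E: 15+3+6+16+20 = 60  ← best
The minimum is 60.
One shortest path: Base → U → M → T → K → E.

Shortest open route: 60 blocks.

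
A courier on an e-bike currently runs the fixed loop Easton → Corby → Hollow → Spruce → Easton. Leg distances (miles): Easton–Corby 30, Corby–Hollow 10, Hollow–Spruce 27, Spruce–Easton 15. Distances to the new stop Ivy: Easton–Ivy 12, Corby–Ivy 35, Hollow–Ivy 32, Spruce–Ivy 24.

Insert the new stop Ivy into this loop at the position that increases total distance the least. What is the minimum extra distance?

Minimum extra distance: 17 miles, inserting Ivy between Easton and Corby.

Insertion cost between consecutive stops i–j is d(i,Ivy) + d(Ivy,j) − d(i,j):
  between Easton and Corby: 12 + 35 − 30 = 17
  between Corby and Hollow: 35 + 32 − 10 = 57
  between Hollow and Spruce: 32 + 24 − 27 = 29
  between Spruce and Easton: 24 + 12 − 15 = 21
Cheapest insertion is between Easton and Corby, adding 17.
New total = 82 + 17 = 99.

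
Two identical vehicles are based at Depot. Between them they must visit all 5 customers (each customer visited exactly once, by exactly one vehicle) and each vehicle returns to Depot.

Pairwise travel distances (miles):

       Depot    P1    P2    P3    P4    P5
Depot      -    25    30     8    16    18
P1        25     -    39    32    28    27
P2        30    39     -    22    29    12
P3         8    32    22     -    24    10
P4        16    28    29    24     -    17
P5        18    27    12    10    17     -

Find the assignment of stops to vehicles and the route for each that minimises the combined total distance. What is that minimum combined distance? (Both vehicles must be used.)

Check every non-empty split of the stops between the two vehicles; for each half take its own optimal tour:
  {P1} + {P2, P3, P4, P5}: 50 + 75 = 125
  {P2} + {P1, P3, P4, P5}: 60 + 88 = 148
  {P1, P2} + {P3, P4, P5}: 94 + 51 = 145
  {P3} + {P1, P2, P4, P5}: 16 + 109 = 125
  {P1, P3} + {P2, P4, P5}: 65 + 75 = 140
  {P2, P3} + {P1, P4, P5}: 60 + 85 = 145
  … (15 splits in total)
Best: vehicle 1 Depot → P1 → Depot = 50; vehicle 2 Depot → P3 → P2 → P5 → P4 → Depot = 75; combined 125.

125 miles — the smallest possible combined total.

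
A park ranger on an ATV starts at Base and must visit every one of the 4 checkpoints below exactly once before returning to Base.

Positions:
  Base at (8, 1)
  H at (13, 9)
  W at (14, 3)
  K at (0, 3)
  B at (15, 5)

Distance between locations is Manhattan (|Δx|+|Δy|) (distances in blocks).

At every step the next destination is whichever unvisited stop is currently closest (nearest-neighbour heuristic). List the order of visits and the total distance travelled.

Nearest-neighbour total = 46 blocks; route Base → W → B → H → K → Base.

From Base: distances to unvisited — W=8, K=10, B=11, H=13. Nearest is W (8).
From W: distances to unvisited — B=3, H=7, K=14. Nearest is B (3).
From B: distances to unvisited — H=6, K=17. Nearest is H (6).
From H: distances to unvisited — K=19. Nearest is K (19).
Return K→Base: 10.
Total = 8 + 3 + 6 + 19 + 10 = 46.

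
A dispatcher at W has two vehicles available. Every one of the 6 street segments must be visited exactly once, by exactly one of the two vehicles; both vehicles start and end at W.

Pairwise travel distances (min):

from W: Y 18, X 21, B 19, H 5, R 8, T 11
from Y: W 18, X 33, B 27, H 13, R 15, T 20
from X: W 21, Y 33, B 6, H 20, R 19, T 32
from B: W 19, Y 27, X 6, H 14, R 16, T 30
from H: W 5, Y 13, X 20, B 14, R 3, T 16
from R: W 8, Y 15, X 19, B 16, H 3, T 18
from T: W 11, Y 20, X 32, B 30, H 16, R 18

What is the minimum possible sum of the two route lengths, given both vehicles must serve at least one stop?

There are 2^5 − 1 = 31 ways to divide the 6 stops into two non-empty groups. For each, the best each vehicle can do is its own shortest tour through its group:
  {Y} + {X, B, H, R, T}: 36 + 73 = 109
  {X} + {Y, B, H, R, T}: 42 + 81 = 123
  {Y, X} + {B, H, R, T}: 72 + 64 = 136
  {B} + {Y, X, H, R, T}: 38 + 87 = 125
  {Y, B} + {X, H, R, T}: 64 + 70 = 134
  {X, B} + {Y, H, R, T}: 46 + 54 = 100
  … (31 splits in total)
  {Y, X, B, H, R} + {T}: 76 + 22 = 98  ← best
Best: vehicle 1 W → X → B → R → Y → H → W = 76; vehicle 2 W → T → W = 22; combined 98.

Minimum combined distance: 98 min.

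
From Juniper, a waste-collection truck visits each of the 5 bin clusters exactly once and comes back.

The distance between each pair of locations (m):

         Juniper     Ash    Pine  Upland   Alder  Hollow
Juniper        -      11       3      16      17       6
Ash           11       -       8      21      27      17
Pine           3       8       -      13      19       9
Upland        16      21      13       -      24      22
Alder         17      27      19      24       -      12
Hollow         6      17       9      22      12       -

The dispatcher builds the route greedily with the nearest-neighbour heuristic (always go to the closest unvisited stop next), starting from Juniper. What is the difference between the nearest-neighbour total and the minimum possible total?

Excess over optimum: 6 m.

Juniper: Pine=3, Hollow=6, Ash=11, Upland=16, Alder=17 ⇒ Pine
Pine: Ash=8, Hollow=9, Upland=13, Alder=19 ⇒ Ash
Ash: Hollow=17, Upland=21, Alder=27 ⇒ Hollow
Hollow: Alder=12, Upland=22 ⇒ Alder
Alder: Upland=24 ⇒ Upland
NN route Juniper → Pine → Ash → Hollow → Alder → Upland → Juniper costs 80.
Optimal: Juniper → Ash → Pine → Upland → Alder → Hollow → Juniper costs 74 (by enumerating all 60 distinct tours).
Excess = 80 − 74 = 6.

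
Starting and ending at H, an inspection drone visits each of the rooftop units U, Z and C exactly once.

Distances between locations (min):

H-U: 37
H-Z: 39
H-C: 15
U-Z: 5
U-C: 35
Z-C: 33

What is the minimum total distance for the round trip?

There are 3 distinct closed tours to check (reversals are equivalent).
H - U - Z - C - H: 37+5+33+15 = 90
H - U - C - Z - H: 37+35+33+39 = 144
H - Z - U - C - H: 39+5+35+15 = 94
The minimum is 90.
One optimal route: H → U → Z → C → H (or its reverse).

Shortest round trip = 90 min.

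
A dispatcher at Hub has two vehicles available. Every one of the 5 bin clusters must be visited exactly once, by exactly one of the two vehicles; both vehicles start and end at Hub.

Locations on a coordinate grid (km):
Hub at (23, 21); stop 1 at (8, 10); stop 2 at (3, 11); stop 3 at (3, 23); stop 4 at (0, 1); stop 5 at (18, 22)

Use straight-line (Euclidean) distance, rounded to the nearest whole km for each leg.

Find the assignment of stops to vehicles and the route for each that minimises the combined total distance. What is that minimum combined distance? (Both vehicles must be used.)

Check every non-empty split of the stops between the two vehicles; for each half take its own optimal tour:
  {stop 1} + {stop 2, stop 3, stop 4, stop 5}: 38 + 72 = 110
  {stop 2} + {stop 1, stop 3, stop 4, stop 5}: 44 + 73 = 117
  {stop 1, stop 2} + {stop 3, stop 4, stop 5}: 46 + 72 = 118
  {stop 3} + {stop 1, stop 2, stop 4, stop 5}: 40 + 65 = 105
  {stop 1, stop 3} + {stop 2, stop 4, stop 5}: 53 + 64 = 117
  {stop 2, stop 3} + {stop 1, stop 4, stop 5}: 54 + 63 = 117
  … (15 splits in total)
  {stop 1, stop 2, stop 3, stop 4} + {stop 5}: 73 + 10 = 83  ← best
Best: vehicle 1 Hub → stop 1 → stop 4 → stop 2 → stop 3 → Hub = 73; vehicle 2 Hub → stop 5 → Hub = 10; combined 83.

83 km — the smallest possible combined total.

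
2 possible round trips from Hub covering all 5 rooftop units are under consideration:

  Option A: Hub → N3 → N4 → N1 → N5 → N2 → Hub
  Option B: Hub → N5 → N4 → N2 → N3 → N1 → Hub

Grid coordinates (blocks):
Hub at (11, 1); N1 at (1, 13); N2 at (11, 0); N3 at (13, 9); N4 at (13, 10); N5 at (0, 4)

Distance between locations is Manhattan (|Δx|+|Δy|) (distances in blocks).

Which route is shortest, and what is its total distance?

Shortest is Option A, total 52 blocks.

Option A: 10 + 1 + 15 + 10 + 15 + 1 = 52
Option B: 14 + 19 + 12 + 11 + 16 + 22 = 94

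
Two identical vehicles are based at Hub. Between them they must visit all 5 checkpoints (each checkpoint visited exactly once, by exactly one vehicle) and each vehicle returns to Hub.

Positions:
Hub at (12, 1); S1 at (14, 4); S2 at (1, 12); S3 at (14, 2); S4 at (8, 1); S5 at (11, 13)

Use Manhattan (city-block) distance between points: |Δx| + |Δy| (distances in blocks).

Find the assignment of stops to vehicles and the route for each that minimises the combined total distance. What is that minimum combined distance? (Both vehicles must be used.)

Minimum combined distance: 56 blocks.

There are 2^4 − 1 = 15 ways to divide the 5 stops into two non-empty groups. For each, the best each vehicle can do is its own shortest tour through its group:
  {S1} + {S2, S3, S4, S5}: 10 + 50 = 60
  {S2} + {S1, S3, S4, S5}: 44 + 36 = 80
  {S1, S2} + {S3, S4, S5}: 48 + 36 = 84
  {S3} + {S1, S2, S4, S5}: 6 + 50 = 56
  {S1, S3} + {S2, S4, S5}: 10 + 46 = 56
  {S2, S3} + {S1, S4, S5}: 48 + 36 = 84
  … (15 splits in total)
Best: vehicle 1 Hub → S3 → Hub = 6; vehicle 2 Hub → S1 → S5 → S2 → S4 → Hub = 50; combined 56.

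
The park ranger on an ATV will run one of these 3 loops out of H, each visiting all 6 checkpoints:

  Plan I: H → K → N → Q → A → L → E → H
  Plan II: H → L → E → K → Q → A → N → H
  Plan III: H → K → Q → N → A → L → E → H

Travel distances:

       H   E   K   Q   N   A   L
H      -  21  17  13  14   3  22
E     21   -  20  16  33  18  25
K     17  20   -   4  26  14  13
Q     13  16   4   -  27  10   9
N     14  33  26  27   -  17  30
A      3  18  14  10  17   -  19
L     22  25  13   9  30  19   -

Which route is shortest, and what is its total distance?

Shortest is Plan II, total 112.

Plan I: 17 + 26 + 27 + 10 + 19 + 25 + 21 = 145
Plan II: 22 + 25 + 20 + 4 + 10 + 17 + 14 = 112
Plan III: 17 + 4 + 27 + 17 + 19 + 25 + 21 = 130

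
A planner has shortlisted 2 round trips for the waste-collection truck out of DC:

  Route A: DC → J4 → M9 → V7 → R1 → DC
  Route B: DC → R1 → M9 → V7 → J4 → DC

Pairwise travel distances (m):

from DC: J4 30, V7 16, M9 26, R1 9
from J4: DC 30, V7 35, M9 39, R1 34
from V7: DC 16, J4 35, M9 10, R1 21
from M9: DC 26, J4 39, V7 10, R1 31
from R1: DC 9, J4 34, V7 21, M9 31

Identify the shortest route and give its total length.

Route A: 30 + 39 + 10 + 21 + 9 = 109
Route B: 9 + 31 + 10 + 35 + 30 = 115

Shortest is Route A, total 109 m.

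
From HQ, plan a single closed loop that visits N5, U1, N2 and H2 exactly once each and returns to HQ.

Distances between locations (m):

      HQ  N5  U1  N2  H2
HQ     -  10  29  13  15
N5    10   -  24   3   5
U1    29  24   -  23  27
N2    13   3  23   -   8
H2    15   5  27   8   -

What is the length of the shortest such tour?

Shortest round trip = 75 m.

There are 12 distinct closed tours to check (reversals are equivalent).
HQ - N5 - U1 - N2 - H2 - HQ: 10+24+23+8+15 = 80
HQ - N5 - U1 - H2 - N2 - HQ: 10+24+27+8+13 = 82
HQ - N5 - N2 - U1 - H2 - HQ: 10+3+23+27+15 = 78
HQ - N5 - N2 - H2 - U1 - HQ: 10+3+8+27+29 = 77
HQ - N5 - H2 - U1 - N2 - HQ: 10+5+27+23+13 = 78
HQ - N5 - H2 - N2 - U1 - HQ: 10+5+8+23+29 = 75
HQ - U1 - N5 - N2 - H2 - HQ: 29+24+3+8+15 = 79
HQ - U1 - N5 - H2 - N2 - HQ: 29+24+5+8+13 = 79
HQ - U1 - N2 - N5 - H2 - HQ: 29+23+3+5+15 = 75
HQ - U1 - H2 - N5 - N2 - HQ: 29+27+5+3+13 = 77
HQ - N2 - N5 - U1 - H2 - HQ: 13+3+24+27+15 = 82
HQ - N2 - U1 - N5 - H2 - HQ: 13+23+24+5+15 = 80
The minimum is 75.
One optimal route: HQ → N5 → H2 → N2 → U1 → HQ (or its reverse).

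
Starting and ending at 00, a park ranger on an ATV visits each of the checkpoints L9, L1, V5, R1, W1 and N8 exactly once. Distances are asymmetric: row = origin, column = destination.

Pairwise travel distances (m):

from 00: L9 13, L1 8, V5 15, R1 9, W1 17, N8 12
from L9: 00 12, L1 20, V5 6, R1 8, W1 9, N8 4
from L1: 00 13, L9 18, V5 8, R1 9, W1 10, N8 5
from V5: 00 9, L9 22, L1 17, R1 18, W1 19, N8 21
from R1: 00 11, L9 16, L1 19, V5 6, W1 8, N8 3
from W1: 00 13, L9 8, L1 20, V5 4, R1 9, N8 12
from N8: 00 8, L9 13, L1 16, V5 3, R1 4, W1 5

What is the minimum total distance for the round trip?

Shortest round trip = 48 m.

00→L9→L1→V5→R1→W1→N8→00: 13+20+8+18+8+12+8 = 87
00→L9→L1→V5→R1→N8→W1→00: 13+20+8+18+3+5+13 = 80
00→L9→L1→V5→W1→R1→N8→00: 13+20+8+19+9+3+8 = 80
00→L9→L1→V5→W1→N8→R1→00: 13+20+8+19+12+4+11 = 87
00→L9→L1→V5→N8→R1→W1→00: 13+20+8+21+4+8+13 = 87
00→L9→L1→V5→N8→W1→R1→00: 13+20+8+21+5+9+11 = 87
00→L9→L1→R1→V5→W1→N8→00: 13+20+9+6+19+12+8 = 87
00→L9→L1→R1→V5→N8→W1→00: 13+20+9+6+21+5+13 = 87
… (712 more)
00→L1→R1→N8→W1→L9→V5→00: 8+9+3+5+8+6+9 = 48  ← best
The minimum is 48.
One optimal route: 00 → L1 → R1 → N8 → W1 → L9 → V5 → 00.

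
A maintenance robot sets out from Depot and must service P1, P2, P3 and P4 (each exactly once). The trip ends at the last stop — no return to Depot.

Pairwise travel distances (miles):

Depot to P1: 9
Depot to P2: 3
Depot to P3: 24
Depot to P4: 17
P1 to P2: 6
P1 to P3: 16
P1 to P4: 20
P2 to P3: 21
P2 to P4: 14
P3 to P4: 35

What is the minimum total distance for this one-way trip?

There are 4! = 24 possible orderings.
Depot - P1 - P2 - P3 - P4: 9+6+21+35 = 71
Depot - P1 - P2 - P4 - P3: 9+6+14+35 = 64
Depot - P1 - P3 - P2 - P4: 9+16+21+14 = 60
Depot - P1 - P3 - P4 - P2: 9+16+35+14 = 74
Depot - P1 - P4 - P2 - P3: 9+20+14+21 = 64
Depot - P1 - P4 - P3 - P2: 9+20+35+21 = 85
Depot - P2 - P1 - P3 - P4: 3+6+16+35 = 60
Depot - P2 - P1 - P4 - P3: 3+6+20+35 = 64
Depot - P2 - P3 - P1 - P4: 3+21+16+20 = 60
Depot - P2 - P3 - P4 - P1: 3+21+35+20 = 79
Depot - P2 - P4 - P1 - P3: 3+14+20+16 = 53
Depot - P2 - P4 - P3 - P1: 3+14+35+16 = 68
Depot - P3 - P1 - P2 - P4: 24+16+6+14 = 60
Depot - P3 - P1 - P4 - P2: 24+16+20+14 = 74
… (10 more)
The minimum is 53.
One shortest path: Depot → P2 → P4 → P1 → P3.

Shortest open route: 53 miles.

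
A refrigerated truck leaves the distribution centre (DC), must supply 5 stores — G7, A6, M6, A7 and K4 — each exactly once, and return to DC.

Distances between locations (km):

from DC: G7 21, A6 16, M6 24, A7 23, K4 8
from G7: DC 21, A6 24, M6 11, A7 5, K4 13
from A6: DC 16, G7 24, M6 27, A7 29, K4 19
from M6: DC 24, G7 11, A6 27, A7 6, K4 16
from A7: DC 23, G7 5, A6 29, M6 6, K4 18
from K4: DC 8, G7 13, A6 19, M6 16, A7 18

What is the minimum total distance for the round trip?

Shortest round trip = 75 km.

With 5 stops there are 5!/2 = 60 distinct round trips (a route and its reverse cost the same).
DC→G7→A6→M6→A7→K4→DC: 21+24+27+6+18+8 = 104
DC→G7→A6→M6→K4→A7→DC: 21+24+27+16+18+23 = 129
DC→G7→A6→A7→M6→K4→DC: 21+24+29+6+16+8 = 104
DC→G7→A6→A7→K4→M6→DC: 21+24+29+18+16+24 = 132
DC→G7→A6→K4→M6→A7→DC: 21+24+19+16+6+23 = 109
DC→G7→A6→K4→A7→M6→DC: 21+24+19+18+6+24 = 112
DC→G7→M6→A6→A7→K4→DC: 21+11+27+29+18+8 = 114
DC→G7→M6→A6→K4→A7→DC: 21+11+27+19+18+23 = 119
DC→G7→M6→A7→A6→K4→DC: 21+11+6+29+19+8 = 94
DC→G7→M6→A7→K4→A6→DC: 21+11+6+18+19+16 = 91
DC→G7→M6→K4→A6→A7→DC: 21+11+16+19+29+23 = 119
DC→G7→M6→K4→A7→A6→DC: 21+11+16+18+29+16 = 111
DC→G7→A7→A6→M6→K4→DC: 21+5+29+27+16+8 = 106
DC→G7→A7→A6→K4→M6→DC: 21+5+29+19+16+24 = 114
… (46 more)
DC→A6→G7→A7→M6→K4→DC: 16+24+5+6+16+8 = 75  ← best
The minimum is 75.
One optimal route: DC → A6 → G7 → A7 → M6 → K4 → DC (or its reverse).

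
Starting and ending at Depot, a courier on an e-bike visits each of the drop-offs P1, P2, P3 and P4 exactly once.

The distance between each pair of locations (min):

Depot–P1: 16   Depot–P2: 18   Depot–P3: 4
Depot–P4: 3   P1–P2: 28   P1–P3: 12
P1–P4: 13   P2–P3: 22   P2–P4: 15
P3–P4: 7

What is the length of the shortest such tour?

With 4 stops there are 4!/2 = 12 distinct round trips (a route and its reverse cost the same).
Depot → P1 → P2 → P3 → P4 → Depot: 16+28+22+7+3 = 76
Depot → P1 → P2 → P4 → P3 → Depot: 16+28+15+7+4 = 70
Depot → P1 → P3 → P2 → P4 → Depot: 16+12+22+15+3 = 68
Depot → P1 → P3 → P4 → P2 → Depot: 16+12+7+15+18 = 68
Depot → P1 → P4 → P2 → P3 → Depot: 16+13+15+22+4 = 70
Depot → P1 → P4 → P3 → P2 → Depot: 16+13+7+22+18 = 76
Depot → P2 → P1 → P3 → P4 → Depot: 18+28+12+7+3 = 68
Depot → P2 → P1 → P4 → P3 → Depot: 18+28+13+7+4 = 70
Depot → P2 → P3 → P1 → P4 → Depot: 18+22+12+13+3 = 68
Depot → P2 → P4 → P1 → P3 → Depot: 18+15+13+12+4 = 62
Depot → P3 → P1 → P2 → P4 → Depot: 4+12+28+15+3 = 62
Depot → P3 → P2 → P1 → P4 → Depot: 4+22+28+13+3 = 70
The minimum is 62.
One optimal route: Depot → P2 → P4 → P1 → P3 → Depot (or its reverse).

Shortest round trip = 62 min.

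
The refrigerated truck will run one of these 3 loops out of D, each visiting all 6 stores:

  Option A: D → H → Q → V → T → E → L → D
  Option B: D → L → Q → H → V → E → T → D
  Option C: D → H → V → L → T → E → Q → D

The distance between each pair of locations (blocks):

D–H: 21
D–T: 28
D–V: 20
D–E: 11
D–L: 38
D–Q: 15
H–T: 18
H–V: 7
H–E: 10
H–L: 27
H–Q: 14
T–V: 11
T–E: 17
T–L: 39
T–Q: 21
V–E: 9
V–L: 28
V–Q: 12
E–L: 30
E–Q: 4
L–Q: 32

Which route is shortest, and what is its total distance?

131 blocks — Option C is the shortest.

Option A: 21 + 14 + 12 + 11 + 17 + 30 + 38 = 143
Option B: 38 + 32 + 14 + 7 + 9 + 17 + 28 = 145
Option C: 21 + 7 + 28 + 39 + 17 + 4 + 15 = 131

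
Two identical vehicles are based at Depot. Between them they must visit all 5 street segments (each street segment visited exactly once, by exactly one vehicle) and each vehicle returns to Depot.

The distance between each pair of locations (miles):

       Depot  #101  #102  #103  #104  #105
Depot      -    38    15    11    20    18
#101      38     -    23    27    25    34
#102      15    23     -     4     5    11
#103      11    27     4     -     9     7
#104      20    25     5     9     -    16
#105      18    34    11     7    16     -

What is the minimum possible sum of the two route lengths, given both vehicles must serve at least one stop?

Minimum combined distance: 119 miles.

There are 2^4 − 1 = 15 ways to divide the 5 stops into two non-empty groups. For each, the best each vehicle can do is its own shortest tour through its group:
  {#101} + {#102, #103, #104, #105}: 76 + 54 = 130
  {#102} + {#101, #103, #104, #105}: 30 + 97 = 127
  {#101, #102} + {#103, #104, #105}: 76 + 54 = 130
  {#103} + {#101, #102, #104, #105}: 22 + 97 = 119
  {#101, #103} + {#102, #104, #105}: 76 + 54 = 130
  {#102, #103} + {#101, #104, #105}: 30 + 97 = 127
  … (15 splits in total)
Best: vehicle 1 Depot → #103 → Depot = 22; vehicle 2 Depot → #101 → #104 → #102 → #105 → Depot = 97; combined 119.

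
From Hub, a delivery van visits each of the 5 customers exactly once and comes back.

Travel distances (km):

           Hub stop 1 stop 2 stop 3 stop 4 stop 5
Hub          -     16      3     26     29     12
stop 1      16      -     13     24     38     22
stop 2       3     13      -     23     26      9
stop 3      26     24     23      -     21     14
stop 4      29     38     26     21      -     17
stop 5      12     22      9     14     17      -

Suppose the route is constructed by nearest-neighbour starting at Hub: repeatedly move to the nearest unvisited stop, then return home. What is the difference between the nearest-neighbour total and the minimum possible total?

From Hub: stop 2=3, stop 5=12, stop 1=16, stop 3=26, stop 4=29 → choose stop 2 (3).
From stop 2: stop 5=9, stop 1=13, stop 3=23, stop 4=26 → choose stop 5 (9).
From stop 5: stop 3=14, stop 4=17, stop 1=22 → choose stop 3 (14).
From stop 3: stop 4=21, stop 1=24 → choose stop 4 (21).
From stop 4: stop 1=38 → choose stop 1 (38).
NN route Hub → stop 2 → stop 5 → stop 3 → stop 4 → stop 1 → Hub costs 101.
Optimal: Hub → stop 1 → stop 3 → stop 4 → stop 5 → stop 2 → Hub costs 90 (by enumerating all 60 distinct tours).
Excess = 101 − 90 = 11.

11 km longer than the optimal tour.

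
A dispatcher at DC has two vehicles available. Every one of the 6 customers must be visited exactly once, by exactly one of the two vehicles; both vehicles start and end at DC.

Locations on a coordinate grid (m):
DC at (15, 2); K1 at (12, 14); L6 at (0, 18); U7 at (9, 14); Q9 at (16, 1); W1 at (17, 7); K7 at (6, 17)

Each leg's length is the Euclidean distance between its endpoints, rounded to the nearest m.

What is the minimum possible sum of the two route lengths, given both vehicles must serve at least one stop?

Try each way of splitting the stops between the two vehicles (each non-empty) and, for each split, find the best tour for each vehicle:
  {K1} + {L6, U7, Q9, W1, K7}: 24 + 50 = 74
  {L6} + {K1, U7, Q9, W1, K7}: 44 + 40 = 84
  {K1, L6} + {U7, Q9, W1, K7}: 47 + 39 = 86
  {U7} + {K1, L6, Q9, W1, K7}: 26 + 51 = 77
  {K1, U7} + {L6, Q9, W1, K7}: 28 + 50 = 78
  {L6, U7} + {K1, Q9, W1, K7}: 45 + 40 = 85
  … (31 splits in total)
  {Q9} + {K1, L6, U7, W1, K7}: 2 + 49 = 51  ← best
Best: vehicle 1 DC → Q9 → DC = 2; vehicle 2 DC → L6 → K7 → U7 → K1 → W1 → DC = 49; combined 51.

Minimum combined distance: 51 m.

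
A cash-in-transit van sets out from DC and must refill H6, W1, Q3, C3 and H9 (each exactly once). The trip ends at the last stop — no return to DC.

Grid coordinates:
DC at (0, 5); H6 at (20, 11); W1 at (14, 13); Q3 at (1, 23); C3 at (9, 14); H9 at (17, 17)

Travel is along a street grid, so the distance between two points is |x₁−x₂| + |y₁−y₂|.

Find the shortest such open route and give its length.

58 — the minimum one-way total.

There are 5! = 120 possible orderings.
DC→H6→W1→Q3→C3→H9: 26+8+23+17+11 = 85
DC→H6→W1→Q3→H9→C3: 26+8+23+22+11 = 90
DC→H6→W1→C3→Q3→H9: 26+8+6+17+22 = 79
DC→H6→W1→C3→H9→Q3: 26+8+6+11+22 = 73
DC→H6→W1→H9→Q3→C3: 26+8+7+22+17 = 80
DC→H6→W1→H9→C3→Q3: 26+8+7+11+17 = 69
DC→H6→Q3→W1→C3→H9: 26+31+23+6+11 = 97
DC→H6→Q3→W1→H9→C3: 26+31+23+7+11 = 98
DC→H6→Q3→C3→W1→H9: 26+31+17+6+7 = 87
DC→H6→Q3→C3→H9→W1: 26+31+17+11+7 = 92
DC→H6→Q3→H9→W1→C3: 26+31+22+7+6 = 92
DC→H6→Q3→H9→C3→W1: 26+31+22+11+6 = 96
DC→H6→C3→W1→Q3→H9: 26+14+6+23+22 = 91
DC→H6→C3→W1→H9→Q3: 26+14+6+7+22 = 75
… (106 more)
DC→Q3→C3→W1→H9→H6: 19+17+6+7+9 = 58  ← best
The minimum is 58.
One shortest path: DC → Q3 → C3 → W1 → H9 → H6.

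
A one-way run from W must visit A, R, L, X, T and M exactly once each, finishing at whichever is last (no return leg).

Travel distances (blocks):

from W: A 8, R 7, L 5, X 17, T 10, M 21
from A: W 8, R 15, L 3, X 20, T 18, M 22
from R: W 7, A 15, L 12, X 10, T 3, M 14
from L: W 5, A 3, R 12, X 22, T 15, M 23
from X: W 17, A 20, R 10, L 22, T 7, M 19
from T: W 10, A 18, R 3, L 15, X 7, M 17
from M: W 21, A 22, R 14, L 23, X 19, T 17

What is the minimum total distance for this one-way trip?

There are 6! = 720 possible orderings.
W → A → R → L → X → T → M: 8+15+12+22+7+17 = 81
W → A → R → L → X → M → T: 8+15+12+22+19+17 = 93
W → A → R → L → T → X → M: 8+15+12+15+7+19 = 76
W → A → R → L → T → M → X: 8+15+12+15+17+19 = 86
W → A → R → L → M → X → T: 8+15+12+23+19+7 = 84
W → A → R → L → M → T → X: 8+15+12+23+17+7 = 82
W → A → R → X → L → T → M: 8+15+10+22+15+17 = 87
W → A → R → X → L → M → T: 8+15+10+22+23+17 = 95
… (712 more)
W → A → L → R → T → X → M: 8+3+12+3+7+19 = 52  ← best
The minimum is 52.
One shortest path: W → A → L → R → T → X → M.

52 blocks — the minimum one-way total.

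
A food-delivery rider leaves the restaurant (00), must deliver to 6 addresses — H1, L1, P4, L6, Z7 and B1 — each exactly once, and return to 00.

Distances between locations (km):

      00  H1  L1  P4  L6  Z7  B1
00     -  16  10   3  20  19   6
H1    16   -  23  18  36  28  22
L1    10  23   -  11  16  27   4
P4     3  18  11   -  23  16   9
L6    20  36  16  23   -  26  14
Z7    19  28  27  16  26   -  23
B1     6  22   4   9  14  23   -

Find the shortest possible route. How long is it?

Shortest round trip = 101 km.

There are 360 distinct closed tours to check (reversals are equivalent).
00-H1-L1-P4-L6-Z7-B1-00: 16+23+11+23+26+23+6 = 128
00-H1-L1-P4-L6-B1-Z7-00: 16+23+11+23+14+23+19 = 129
00-H1-L1-P4-Z7-L6-B1-00: 16+23+11+16+26+14+6 = 112
00-H1-L1-P4-Z7-B1-L6-00: 16+23+11+16+23+14+20 = 123
00-H1-L1-P4-B1-L6-Z7-00: 16+23+11+9+14+26+19 = 118
00-H1-L1-P4-B1-Z7-L6-00: 16+23+11+9+23+26+20 = 128
00-H1-L1-L6-P4-Z7-B1-00: 16+23+16+23+16+23+6 = 123
00-H1-L1-L6-P4-B1-Z7-00: 16+23+16+23+9+23+19 = 129
… (352 more)
00-P4-H1-Z7-L6-L1-B1-00: 3+18+28+26+16+4+6 = 101  ← best
The minimum is 101.
One optimal route: 00 → P4 → H1 → Z7 → L6 → L1 → B1 → 00 (or its reverse).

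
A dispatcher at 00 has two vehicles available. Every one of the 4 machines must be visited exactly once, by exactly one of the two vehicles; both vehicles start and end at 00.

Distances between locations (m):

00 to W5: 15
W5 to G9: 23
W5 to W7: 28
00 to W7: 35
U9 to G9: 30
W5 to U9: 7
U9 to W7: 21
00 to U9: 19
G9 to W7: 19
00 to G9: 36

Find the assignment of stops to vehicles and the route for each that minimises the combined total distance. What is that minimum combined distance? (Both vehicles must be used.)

Try each way of splitting the stops between the two vehicles (each non-empty) and, for each split, find the best tour for each vehicle:
  {W5} + {U9, G9, W7}: 30 + 95 = 125
  {U9} + {W5, G9, W7}: 38 + 92 = 130
  {W5, U9} + {G9, W7}: 41 + 90 = 131
  {G9} + {W5, U9, W7}: 72 + 78 = 150
  {W5, G9} + {U9, W7}: 74 + 75 = 149
  {U9, G9} + {W5, W7}: 85 + 78 = 163
  … (7 splits in total)
Best: vehicle 1 00 → W5 → 00 = 30; vehicle 2 00 → U9 → W7 → G9 → 00 = 95; combined 125.

Minimum combined distance: 125 m.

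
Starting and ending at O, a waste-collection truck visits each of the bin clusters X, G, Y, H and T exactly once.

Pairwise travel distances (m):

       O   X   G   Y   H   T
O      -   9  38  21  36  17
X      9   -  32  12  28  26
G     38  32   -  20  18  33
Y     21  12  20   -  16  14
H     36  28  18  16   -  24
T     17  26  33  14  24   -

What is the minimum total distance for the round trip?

100 m — the shortest possible round trip.

O - X - G - Y - H - T - O: 9+32+20+16+24+17 = 118
O - X - G - Y - T - H - O: 9+32+20+14+24+36 = 135
O - X - G - H - Y - T - O: 9+32+18+16+14+17 = 106
O - X - G - H - T - Y - O: 9+32+18+24+14+21 = 118
O - X - G - T - Y - H - O: 9+32+33+14+16+36 = 140
O - X - G - T - H - Y - O: 9+32+33+24+16+21 = 135
O - X - Y - G - H - T - O: 9+12+20+18+24+17 = 100
O - X - Y - G - T - H - O: 9+12+20+33+24+36 = 134
O - X - Y - H - G - T - O: 9+12+16+18+33+17 = 105
O - X - Y - H - T - G - O: 9+12+16+24+33+38 = 132
O - X - Y - T - G - H - O: 9+12+14+33+18+36 = 122
O - X - Y - T - H - G - O: 9+12+14+24+18+38 = 115
O - X - H - G - Y - T - O: 9+28+18+20+14+17 = 106
O - X - H - G - T - Y - O: 9+28+18+33+14+21 = 123
… (46 more)
The minimum is 100.
One optimal route: O → X → Y → G → H → T → O (or its reverse).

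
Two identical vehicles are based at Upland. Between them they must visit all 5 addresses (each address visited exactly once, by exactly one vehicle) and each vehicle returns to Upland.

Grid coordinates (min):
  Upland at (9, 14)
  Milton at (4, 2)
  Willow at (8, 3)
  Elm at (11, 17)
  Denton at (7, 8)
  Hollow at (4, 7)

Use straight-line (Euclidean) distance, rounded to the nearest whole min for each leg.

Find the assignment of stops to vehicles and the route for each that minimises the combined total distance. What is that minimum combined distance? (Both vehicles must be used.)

Check every non-empty split of the stops between the two vehicles; for each half take its own optimal tour:
  {Milton} + {Willow, Elm, Denton, Hollow}: 26 + 33 = 59
  {Willow} + {Milton, Elm, Denton, Hollow}: 22 + 34 = 56
  {Milton, Willow} + {Elm, Denton, Hollow}: 28 + 25 = 53
  {Elm} + {Milton, Willow, Denton, Hollow}: 8 + 29 = 37
  {Milton, Elm} + {Willow, Denton, Hollow}: 34 + 26 = 60
  {Willow, Elm} + {Milton, Denton, Hollow}: 29 + 27 = 56
  … (15 splits in total)
Best: vehicle 1 Upland → Elm → Upland = 8; vehicle 2 Upland → Willow → Milton → Hollow → Denton → Upland = 29; combined 37.

Minimum combined distance: 37 min.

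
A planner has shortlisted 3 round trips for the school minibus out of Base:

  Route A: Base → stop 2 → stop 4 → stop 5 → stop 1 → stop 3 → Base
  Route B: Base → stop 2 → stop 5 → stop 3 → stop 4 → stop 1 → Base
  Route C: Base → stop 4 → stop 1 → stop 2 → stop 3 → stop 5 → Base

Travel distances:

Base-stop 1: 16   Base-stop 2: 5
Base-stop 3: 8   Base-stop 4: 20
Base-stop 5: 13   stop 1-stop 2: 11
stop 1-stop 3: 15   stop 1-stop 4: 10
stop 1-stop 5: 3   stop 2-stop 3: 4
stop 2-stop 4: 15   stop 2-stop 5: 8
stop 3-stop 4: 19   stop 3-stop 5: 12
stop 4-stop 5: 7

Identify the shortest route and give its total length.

Route A: 5 + 15 + 7 + 3 + 15 + 8 = 53
Route B: 5 + 8 + 12 + 19 + 10 + 16 = 70
Route C: 20 + 10 + 11 + 4 + 12 + 13 = 70

Shortest is Route A, total 53.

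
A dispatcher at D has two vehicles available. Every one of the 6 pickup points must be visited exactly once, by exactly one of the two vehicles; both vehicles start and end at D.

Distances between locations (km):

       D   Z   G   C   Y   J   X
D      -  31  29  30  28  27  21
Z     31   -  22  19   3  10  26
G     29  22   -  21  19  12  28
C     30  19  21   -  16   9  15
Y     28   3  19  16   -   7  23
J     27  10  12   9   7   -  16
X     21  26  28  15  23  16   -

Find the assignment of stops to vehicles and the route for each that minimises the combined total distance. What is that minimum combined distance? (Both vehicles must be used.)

Check every non-empty split of the stops between the two vehicles; for each half take its own optimal tour:
  {Z} + {G, C, Y, J, X}: 62 + 100 = 162
  {G} + {Z, C, Y, J, X}: 58 + 86 = 144
  {Z, G} + {C, Y, J, X}: 82 + 80 = 162
  {C} + {Z, G, Y, J, X}: 60 + 98 = 158
  {Z, C} + {G, Y, J, X}: 80 + 92 = 172
  {G, C} + {Z, Y, J, X}: 80 + 78 = 158
  … (31 splits in total)
  {Z, G, C, Y, J} + {X}: 100 + 42 = 142  ← best
Best: vehicle 1 D → Z → Y → C → J → G → D = 100; vehicle 2 D → X → D = 42; combined 142.

Minimum combined distance: 142 km.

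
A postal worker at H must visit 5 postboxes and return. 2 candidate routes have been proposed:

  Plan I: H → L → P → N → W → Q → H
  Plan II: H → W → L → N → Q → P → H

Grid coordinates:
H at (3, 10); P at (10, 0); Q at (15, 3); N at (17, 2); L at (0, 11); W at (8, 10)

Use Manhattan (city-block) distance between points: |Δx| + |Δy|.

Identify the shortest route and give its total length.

68 — Plan II is the shortest.

Plan I: 4 + 21 + 9 + 17 + 14 + 19 = 84
Plan II: 5 + 9 + 26 + 3 + 8 + 17 = 68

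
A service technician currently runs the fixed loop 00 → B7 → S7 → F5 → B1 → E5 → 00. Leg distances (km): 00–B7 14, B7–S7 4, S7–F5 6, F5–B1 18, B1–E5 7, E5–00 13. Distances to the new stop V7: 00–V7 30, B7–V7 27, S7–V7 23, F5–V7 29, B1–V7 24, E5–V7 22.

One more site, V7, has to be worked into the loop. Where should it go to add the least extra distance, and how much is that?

+35 km — insert V7 between F5 and B1.

Insertion cost between consecutive stops i–j is d(i,V7) + d(V7,j) − d(i,j):
  between 00 and B7: 30 + 27 − 14 = 43
  between B7 and S7: 27 + 23 − 4 = 46
  between S7 and F5: 23 + 29 − 6 = 46
  between F5 and B1: 29 + 24 − 18 = 35
  between B1 and E5: 24 + 22 − 7 = 39
  between E5 and 00: 22 + 30 − 13 = 39
Cheapest insertion is between F5 and B1, adding 35.
New total = 62 + 35 = 97.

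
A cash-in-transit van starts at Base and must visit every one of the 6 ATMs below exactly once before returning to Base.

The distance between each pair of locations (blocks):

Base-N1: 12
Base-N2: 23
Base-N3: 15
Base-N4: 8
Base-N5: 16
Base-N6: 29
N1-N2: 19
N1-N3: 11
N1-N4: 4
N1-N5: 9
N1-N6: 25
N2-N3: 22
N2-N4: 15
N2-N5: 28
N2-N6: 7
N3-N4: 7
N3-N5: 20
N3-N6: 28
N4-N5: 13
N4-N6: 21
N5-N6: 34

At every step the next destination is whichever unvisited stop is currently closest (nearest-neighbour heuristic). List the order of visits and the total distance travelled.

Total distance 99 blocks via the nearest-neighbour route Base → N4 → N1 → N5 → N3 → N2 → N6 → Base.

At Base the remaining stops are N4 8, N1 12, N3 15, N5 16, N2 23, N6 29; go to N4.
At N4 the remaining stops are N1 4, N3 7, N5 13, N2 15, N6 21; go to N1.
At N1 the remaining stops are N5 9, N3 11, N2 19, N6 25; go to N5.
At N5 the remaining stops are N3 20, N2 28, N6 34; go to N3.
At N3 the remaining stops are N2 22, N6 28; go to N2.
At N2 the remaining stops are N6 7; go to N6.
Return N6→Base: 29.
Total = 8 + 4 + 9 + 20 + 22 + 7 + 29 = 99.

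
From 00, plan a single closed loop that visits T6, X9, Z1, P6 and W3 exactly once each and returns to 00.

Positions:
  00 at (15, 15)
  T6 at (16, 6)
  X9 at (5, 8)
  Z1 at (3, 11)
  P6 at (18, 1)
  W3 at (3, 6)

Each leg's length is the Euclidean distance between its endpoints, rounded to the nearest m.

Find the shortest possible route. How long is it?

There are 60 distinct closed tours to check (reversals are equivalent).
00 → T6 → X9 → Z1 → P6 → W3 → 00: 9+11+4+18+16+15 = 73
00 → T6 → X9 → Z1 → W3 → P6 → 00: 9+11+4+5+16+14 = 59
00 → T6 → X9 → P6 → Z1 → W3 → 00: 9+11+15+18+5+15 = 73
00 → T6 → X9 → P6 → W3 → Z1 → 00: 9+11+15+16+5+13 = 69
00 → T6 → X9 → W3 → Z1 → P6 → 00: 9+11+3+5+18+14 = 60
00 → T6 → X9 → W3 → P6 → Z1 → 00: 9+11+3+16+18+13 = 70
00 → T6 → Z1 → X9 → P6 → W3 → 00: 9+14+4+15+16+15 = 73
00 → T6 → Z1 → X9 → W3 → P6 → 00: 9+14+4+3+16+14 = 60
00 → T6 → Z1 → P6 → X9 → W3 → 00: 9+14+18+15+3+15 = 74
00 → T6 → Z1 → P6 → W3 → X9 → 00: 9+14+18+16+3+12 = 72
00 → T6 → Z1 → W3 → X9 → P6 → 00: 9+14+5+3+15+14 = 60
00 → T6 → Z1 → W3 → P6 → X9 → 00: 9+14+5+16+15+12 = 71
00 → T6 → P6 → X9 → Z1 → W3 → 00: 9+5+15+4+5+15 = 53
00 → T6 → P6 → X9 → W3 → Z1 → 00: 9+5+15+3+5+13 = 50
… (46 more)
The minimum is 50.
One optimal route: 00 → T6 → P6 → X9 → W3 → Z1 → 00 (or its reverse).

Shortest round trip = 50 m.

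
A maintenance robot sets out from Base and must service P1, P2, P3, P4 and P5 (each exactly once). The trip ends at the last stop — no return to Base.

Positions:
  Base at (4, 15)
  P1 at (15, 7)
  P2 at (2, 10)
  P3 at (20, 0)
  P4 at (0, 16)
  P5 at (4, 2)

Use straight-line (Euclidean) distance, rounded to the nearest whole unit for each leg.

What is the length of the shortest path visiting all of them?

There are 5! = 120 possible orderings.
Base - P1 - P2 - P3 - P4 - P5: 14+13+21+26+15 = 89
Base - P1 - P2 - P3 - P5 - P4: 14+13+21+16+15 = 79
Base - P1 - P2 - P4 - P3 - P5: 14+13+6+26+16 = 75
Base - P1 - P2 - P4 - P5 - P3: 14+13+6+15+16 = 64
Base - P1 - P2 - P5 - P3 - P4: 14+13+8+16+26 = 77
Base - P1 - P2 - P5 - P4 - P3: 14+13+8+15+26 = 76
Base - P1 - P3 - P2 - P4 - P5: 14+9+21+6+15 = 65
Base - P1 - P3 - P2 - P5 - P4: 14+9+21+8+15 = 67
Base - P1 - P3 - P4 - P2 - P5: 14+9+26+6+8 = 63
Base - P1 - P3 - P4 - P5 - P2: 14+9+26+15+8 = 72
Base - P1 - P3 - P5 - P2 - P4: 14+9+16+8+6 = 53
Base - P1 - P3 - P5 - P4 - P2: 14+9+16+15+6 = 60
Base - P1 - P4 - P2 - P3 - P5: 14+17+6+21+16 = 74
Base - P1 - P4 - P2 - P5 - P3: 14+17+6+8+16 = 61
… (106 more)
Base - P4 - P2 - P5 - P1 - P3: 4+6+8+12+9 = 39  ← best
The minimum is 39.
One shortest path: Base → P4 → P2 → P5 → P1 → P3.

Shortest open route: 39.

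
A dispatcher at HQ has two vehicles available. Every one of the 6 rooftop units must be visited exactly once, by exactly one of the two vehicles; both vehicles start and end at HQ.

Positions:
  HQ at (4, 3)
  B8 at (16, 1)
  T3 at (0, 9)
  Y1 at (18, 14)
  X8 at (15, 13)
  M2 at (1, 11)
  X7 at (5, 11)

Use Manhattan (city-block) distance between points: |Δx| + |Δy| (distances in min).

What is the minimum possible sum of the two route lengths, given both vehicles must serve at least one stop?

Try each way of splitting the stops between the two vehicles (each non-empty) and, for each split, find the best tour for each vehicle:
  {B8} + {T3, Y1, X8, M2, X7}: 28 + 58 = 86
  {T3} + {B8, Y1, X8, M2, X7}: 20 + 60 = 80
  {B8, T3} + {Y1, X8, M2, X7}: 48 + 56 = 104
  {Y1} + {B8, T3, X8, M2, X7}: 50 + 56 = 106
  {B8, Y1} + {T3, X8, M2, X7}: 54 + 50 = 104
  {T3, Y1} + {B8, X8, M2, X7}: 58 + 54 = 112
  … (31 splits in total)
  {T3, M2} + {B8, Y1, X8, X7}: 24 + 54 = 78  ← best
Best: vehicle 1 HQ → T3 → M2 → HQ = 24; vehicle 2 HQ → B8 → Y1 → X8 → X7 → HQ = 54; combined 78.

78 min — the smallest possible combined total.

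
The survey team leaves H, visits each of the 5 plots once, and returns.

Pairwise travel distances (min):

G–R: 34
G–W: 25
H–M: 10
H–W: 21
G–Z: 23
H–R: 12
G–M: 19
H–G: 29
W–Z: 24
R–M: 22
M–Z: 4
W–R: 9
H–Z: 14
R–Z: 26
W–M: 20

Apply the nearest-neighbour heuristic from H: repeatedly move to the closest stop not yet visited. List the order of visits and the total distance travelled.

Nearest-neighbour total = 83 min; route H → M → Z → G → W → R → H.

H → [M:10 / R:12 / Z:14 / W:21 / G:29] → M (10)
M → [Z:4 / G:19 / W:20 / R:22] → Z (4)
Z → [G:23 / W:24 / R:26] → G (23)
G → [W:25 / R:34] → W (25)
W → [R:9] → R (9)
Return R→H: 12.
Total = 10 + 4 + 23 + 25 + 9 + 12 = 83.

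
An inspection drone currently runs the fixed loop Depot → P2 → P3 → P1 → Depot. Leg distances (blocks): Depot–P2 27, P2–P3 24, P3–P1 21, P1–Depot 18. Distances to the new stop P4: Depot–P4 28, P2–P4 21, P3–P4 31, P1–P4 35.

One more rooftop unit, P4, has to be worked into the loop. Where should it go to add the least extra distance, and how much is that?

Minimum extra distance: 22 blocks, inserting P4 between Depot and P2.

Insertion cost between consecutive stops i–j is d(i,P4) + d(P4,j) − d(i,j):
  between Depot and P2: 28 + 21 − 27 = 22
  between P2 and P3: 21 + 31 − 24 = 28
  between P3 and P1: 31 + 35 − 21 = 45
  between P1 and Depot: 35 + 28 − 18 = 45
Cheapest insertion is between Depot and P2, adding 22.
New total = 90 + 22 = 112.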